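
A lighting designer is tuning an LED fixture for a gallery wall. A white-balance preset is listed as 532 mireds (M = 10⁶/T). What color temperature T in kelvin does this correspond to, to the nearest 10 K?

T = 10⁶ / 532 = 1879.70 K → 1880 K.

1880 K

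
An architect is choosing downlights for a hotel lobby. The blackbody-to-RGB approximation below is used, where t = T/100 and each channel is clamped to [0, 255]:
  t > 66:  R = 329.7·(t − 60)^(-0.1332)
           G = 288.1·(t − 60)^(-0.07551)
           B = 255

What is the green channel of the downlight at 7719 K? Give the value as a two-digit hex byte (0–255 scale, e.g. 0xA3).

0xE8

t = 7719/100 = 77.19; the t > 66 branch applies.
G = 288.1·(77.19 − 60)^(-0.07551) = 288.1·17.19^(-0.07551) = 288.1·0.80672 = 232.417.
Rounded: 232; in hex, 0xE8.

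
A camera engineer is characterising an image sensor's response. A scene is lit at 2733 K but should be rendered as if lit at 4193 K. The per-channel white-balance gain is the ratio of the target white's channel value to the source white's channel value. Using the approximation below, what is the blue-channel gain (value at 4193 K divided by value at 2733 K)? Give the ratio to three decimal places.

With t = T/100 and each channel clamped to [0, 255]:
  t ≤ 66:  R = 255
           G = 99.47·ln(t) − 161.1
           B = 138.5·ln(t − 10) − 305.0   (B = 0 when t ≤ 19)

At 2733 K (t = 27.33):
  B = 138.5·ln(27.33 − 10) − 305.0 = 138.5·ln 17.33 − 305.0 = 138.5·2.8524 − 305.0 = 90.063.
At 4193 K (t = 41.93):
  B = 138.5·ln(41.93 − 10) − 305.0 = 138.5·ln 31.93 − 305.0 = 138.5·3.4635 − 305.0 = 174.701.
Gain = 174.701 / 90.063 = 1.9398 → 1.940.

1.940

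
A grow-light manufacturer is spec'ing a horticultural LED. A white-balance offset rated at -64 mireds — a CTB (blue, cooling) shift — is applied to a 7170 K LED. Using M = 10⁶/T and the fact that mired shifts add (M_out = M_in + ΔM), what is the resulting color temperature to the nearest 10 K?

M_in = 10⁶/7170 = 139.47 mireds.
M_out = 139.47 + (-64) = 75.47 mireds.
T_out = 10⁶/75.47 = 13250.3 K → 13250 K.

13250 K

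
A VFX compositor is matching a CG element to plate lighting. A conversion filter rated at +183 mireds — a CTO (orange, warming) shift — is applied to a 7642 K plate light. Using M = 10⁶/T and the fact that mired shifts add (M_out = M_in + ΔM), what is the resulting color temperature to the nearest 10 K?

M_in = 10⁶/7642 = 130.86 mireds.
M_out = 130.86 + (+183) = 313.86 mireds.
T_out = 10⁶/313.86 = 3186.2 K → 3190 K.

3190 K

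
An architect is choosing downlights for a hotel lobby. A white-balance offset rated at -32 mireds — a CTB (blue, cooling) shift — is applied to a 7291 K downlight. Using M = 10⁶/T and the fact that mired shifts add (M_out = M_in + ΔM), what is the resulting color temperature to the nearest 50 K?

9500 K

M_in = 10⁶/7291 = 137.16 mireds.
M_out = 137.16 + (-32) = 105.16 mireds.
T_out = 10⁶/105.16 = 9509.7 K → 9500 K.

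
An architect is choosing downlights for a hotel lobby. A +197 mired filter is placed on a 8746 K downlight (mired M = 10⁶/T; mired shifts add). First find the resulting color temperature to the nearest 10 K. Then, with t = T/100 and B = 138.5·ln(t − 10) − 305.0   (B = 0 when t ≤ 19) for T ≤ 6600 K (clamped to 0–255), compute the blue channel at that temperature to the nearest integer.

M_in = 10⁶/8746 = 114.34; M_out = 114.34 + (+197) = 311.34.
T_out = 10⁶/311.34 = 3211.9 K → 3210 K; t = 32.1.
B = 138.5·ln(32.1 − 10) − 305.0 = 138.5·ln 22.1 − 305.0 = 138.5·3.0956 − 305.0 = 123.737.
Rounded: 124.

124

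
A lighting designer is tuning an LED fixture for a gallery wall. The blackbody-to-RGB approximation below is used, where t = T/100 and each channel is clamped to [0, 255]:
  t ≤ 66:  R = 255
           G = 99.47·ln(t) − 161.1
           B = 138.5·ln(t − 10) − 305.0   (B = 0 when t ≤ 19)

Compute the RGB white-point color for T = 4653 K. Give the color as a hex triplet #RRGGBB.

t = 4653/100 = 46.53; the t ≤ 66 branch applies.
R = 255 by definition for t ≤ 66.
G = 99.47·ln 46.53 − 161.1 = 99.47·3.8401 − 161.1 = 220.874.
B = 138.5·ln(46.53 − 10) − 305.0 = 138.5·ln 36.53 − 305.0 = 138.5·3.5981 − 305.0 = 193.342.
Rounded: (255, 221, 193).
In hex: #FFDDC1.

#FFDDC1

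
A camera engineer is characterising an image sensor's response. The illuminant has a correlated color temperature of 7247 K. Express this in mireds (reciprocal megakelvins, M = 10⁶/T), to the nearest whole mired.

138 mireds

M = 10⁶ / 7247 = 137.988 → 138 mireds.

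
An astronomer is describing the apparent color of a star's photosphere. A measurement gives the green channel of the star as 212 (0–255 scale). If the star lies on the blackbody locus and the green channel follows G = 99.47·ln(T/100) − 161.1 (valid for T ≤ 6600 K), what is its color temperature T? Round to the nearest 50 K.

ln t = (212 + 161.1) / 99.47 = 3.7509.
t = e^3.7509 = 42.559.
T = 100·t = 4256 K → 4250 K to the nearest 50 K.

4250 K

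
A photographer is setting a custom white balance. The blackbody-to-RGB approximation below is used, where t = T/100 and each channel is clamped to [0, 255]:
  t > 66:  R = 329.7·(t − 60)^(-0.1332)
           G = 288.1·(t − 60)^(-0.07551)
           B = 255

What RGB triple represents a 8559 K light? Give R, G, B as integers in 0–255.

t = 8559/100 = 85.59; the t > 66 branch applies.
R = 329.7·(85.59 − 60)^(-0.1332) = 329.7·25.59^(-0.1332) = 329.7·0.64930 = 214.074.
G = 288.1·(85.59 − 60)^(-0.07551) = 288.1·25.59^(-0.07551) = 288.1·0.78285 = 225.538.
B = 255 by definition for t > 66.
Rounded: (214, 226, 255).

R=214, G=226, B=255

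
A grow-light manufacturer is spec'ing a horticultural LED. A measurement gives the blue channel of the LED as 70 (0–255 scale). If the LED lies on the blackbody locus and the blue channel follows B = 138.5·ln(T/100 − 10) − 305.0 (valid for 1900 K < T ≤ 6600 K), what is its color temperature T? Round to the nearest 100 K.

2500 K

ln(t − 10) = (70 + 305.0) / 138.5 = 2.7076.
t − 10 = e^2.7076 = 14.993, so t = 24.993.
T = 100·t = 2499 K → 2500 K to the nearest 100 K.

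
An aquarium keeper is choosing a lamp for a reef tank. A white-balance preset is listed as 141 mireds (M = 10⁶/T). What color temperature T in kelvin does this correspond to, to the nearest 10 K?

7090 K

T = 10⁶ / 141 = 7092.20 K → 7090 K.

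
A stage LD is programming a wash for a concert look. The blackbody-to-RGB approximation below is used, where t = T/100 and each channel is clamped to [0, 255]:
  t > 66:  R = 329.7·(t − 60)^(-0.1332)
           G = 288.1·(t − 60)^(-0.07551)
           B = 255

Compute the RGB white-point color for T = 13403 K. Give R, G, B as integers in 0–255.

t = 13403/100 = 134.03; the t > 66 branch applies.
R = 329.7·(134.03 − 60)^(-0.1332) = 329.7·74.03^(-0.1332) = 329.7·0.56363 = 185.829.
G = 288.1·(134.03 − 60)^(-0.07551) = 288.1·74.03^(-0.07551) = 288.1·0.72251 = 208.154.
B = 255 by definition for t > 66.
Rounded: (186, 208, 255).

R=186, G=208, B=255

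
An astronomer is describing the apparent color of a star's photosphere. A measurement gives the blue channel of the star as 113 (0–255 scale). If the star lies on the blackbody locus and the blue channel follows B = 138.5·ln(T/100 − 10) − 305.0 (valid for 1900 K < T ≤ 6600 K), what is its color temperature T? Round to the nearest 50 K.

3050 K

ln(t − 10) = (113 + 305.0) / 138.5 = 3.0181.
t − 10 = e^3.0181 = 20.451, so t = 30.451.
T = 100·t = 3045 K → 3050 K to the nearest 50 K.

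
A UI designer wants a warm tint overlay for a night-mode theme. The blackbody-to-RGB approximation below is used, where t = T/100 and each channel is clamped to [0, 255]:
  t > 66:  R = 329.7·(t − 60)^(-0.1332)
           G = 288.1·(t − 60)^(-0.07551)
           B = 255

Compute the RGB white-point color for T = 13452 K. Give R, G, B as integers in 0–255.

R=186, G=208, B=255

t = 13452/100 = 134.52; the t > 66 branch applies.
R = 329.7·(134.52 − 60)^(-0.1332) = 329.7·74.52^(-0.1332) = 329.7·0.56314 = 185.666.
G = 288.1·(134.52 − 60)^(-0.07551) = 288.1·74.52^(-0.07551) = 288.1·0.72215 = 208.050.
B = 255 by definition for t > 66.
Rounded: (186, 208, 255).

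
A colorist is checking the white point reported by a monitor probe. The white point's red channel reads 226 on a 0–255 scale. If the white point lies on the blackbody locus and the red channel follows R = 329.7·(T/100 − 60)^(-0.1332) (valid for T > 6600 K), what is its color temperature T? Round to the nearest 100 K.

(t − 60)^(-0.1332) = 226/329.7 = 0.68547.
t − 60 = 0.68547^(1/-0.1332) = 0.68547^(-7.508) = 17.034, so t = 77.034.
T = 100·t = 7703 K → 7700 K to the nearest 100 K.

7700 K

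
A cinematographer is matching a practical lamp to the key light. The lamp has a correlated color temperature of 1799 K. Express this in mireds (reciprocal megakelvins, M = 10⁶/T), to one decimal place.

555.9 mireds

M = 10⁶ / 1799 = 555.864 → 555.9 mireds.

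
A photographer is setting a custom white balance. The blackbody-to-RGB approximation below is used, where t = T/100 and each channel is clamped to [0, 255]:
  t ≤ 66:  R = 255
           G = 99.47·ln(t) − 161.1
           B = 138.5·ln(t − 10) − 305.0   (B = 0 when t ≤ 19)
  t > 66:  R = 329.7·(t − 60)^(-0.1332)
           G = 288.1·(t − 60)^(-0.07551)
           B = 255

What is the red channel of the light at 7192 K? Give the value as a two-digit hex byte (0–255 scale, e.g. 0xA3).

0xED

t = 7192/100 = 71.92; the t > 66 branch applies.
R = 329.7·(71.92 − 60)^(-0.1332) = 329.7·11.92^(-0.1332) = 329.7·0.71885 = 237.006.
Rounded: 237; in hex, 0xED.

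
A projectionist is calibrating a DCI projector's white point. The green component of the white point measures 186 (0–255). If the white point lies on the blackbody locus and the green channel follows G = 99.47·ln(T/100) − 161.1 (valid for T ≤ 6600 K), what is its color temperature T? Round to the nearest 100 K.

ln t = (186 + 161.1) / 99.47 = 3.4895.
t = e^3.4895 = 32.769.
T = 100·t = 3277 K → 3300 K to the nearest 100 K.

3300 K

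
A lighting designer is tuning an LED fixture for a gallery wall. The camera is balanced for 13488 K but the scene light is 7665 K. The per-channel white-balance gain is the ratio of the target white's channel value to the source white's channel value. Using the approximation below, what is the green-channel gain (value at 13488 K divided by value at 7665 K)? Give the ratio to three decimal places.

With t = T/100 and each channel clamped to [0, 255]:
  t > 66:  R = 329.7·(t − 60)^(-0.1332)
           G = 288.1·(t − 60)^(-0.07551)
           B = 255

0.893

At 7665 K (t = 76.65):
  G = 288.1·(76.65 − 60)^(-0.07551) = 288.1·16.65^(-0.07551) = 288.1·0.80867 = 232.978.
At 13488 K (t = 134.88):
  G = 288.1·(134.88 − 60)^(-0.07551) = 288.1·74.88^(-0.07551) = 288.1·0.72188 = 207.974.
Gain = 207.974 / 232.978 = 0.8927 → 0.893.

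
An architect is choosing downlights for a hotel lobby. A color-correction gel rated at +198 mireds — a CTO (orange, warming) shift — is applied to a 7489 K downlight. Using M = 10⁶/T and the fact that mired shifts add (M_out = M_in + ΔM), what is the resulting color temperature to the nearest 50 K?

3000 K

M_in = 10⁶/7489 = 133.53 mireds.
M_out = 133.53 + (+198) = 331.53 mireds.
T_out = 10⁶/331.53 = 3016.3 K → 3000 K.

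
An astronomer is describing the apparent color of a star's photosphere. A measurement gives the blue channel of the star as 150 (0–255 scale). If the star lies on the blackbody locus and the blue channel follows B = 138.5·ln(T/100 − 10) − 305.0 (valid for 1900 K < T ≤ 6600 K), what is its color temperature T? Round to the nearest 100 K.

3700 K

ln(t − 10) = (150 + 305.0) / 138.5 = 3.2852.
t − 10 = e^3.2852 = 26.714, so t = 36.714.
T = 100·t = 3671 K → 3700 K to the nearest 100 K.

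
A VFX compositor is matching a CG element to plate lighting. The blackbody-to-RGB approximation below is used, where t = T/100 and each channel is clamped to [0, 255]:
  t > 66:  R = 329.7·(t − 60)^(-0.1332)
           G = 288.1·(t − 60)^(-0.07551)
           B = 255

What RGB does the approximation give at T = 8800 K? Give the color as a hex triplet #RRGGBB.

t = 8800/100 = 88; the t > 66 branch applies.
R = 329.7·(88 − 60)^(-0.1332) = 329.7·28^(-0.1332) = 329.7·0.64156 = 211.523.
G = 288.1·(88 − 60)^(-0.07551) = 288.1·28^(-0.07551) = 288.1·0.77754 = 224.010.
B = 255 by definition for t > 66.
Rounded: (212, 224, 255).
In hex: #D4E0FF.

#D4E0FF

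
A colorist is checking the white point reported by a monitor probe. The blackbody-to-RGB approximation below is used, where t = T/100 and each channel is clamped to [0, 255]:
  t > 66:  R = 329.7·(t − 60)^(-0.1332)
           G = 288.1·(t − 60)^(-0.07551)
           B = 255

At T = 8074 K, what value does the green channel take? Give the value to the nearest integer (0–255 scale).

229

t = 8074/100 = 80.74; the t > 66 branch applies.
G = 288.1·(80.74 − 60)^(-0.07551) = 288.1·20.74^(-0.07551) = 288.1·0.79537 = 229.145.
Rounded: 229.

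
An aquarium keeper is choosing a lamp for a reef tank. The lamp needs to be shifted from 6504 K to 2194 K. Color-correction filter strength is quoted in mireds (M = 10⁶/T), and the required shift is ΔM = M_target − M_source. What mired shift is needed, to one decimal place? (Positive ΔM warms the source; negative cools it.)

+302.0 mireds

M_source = 10⁶/6504 = 153.752; M_target = 10⁶/2194 = 455.789.
ΔM = 455.789 − 153.752 = 302.037 → +302.0 mireds, a warming shift.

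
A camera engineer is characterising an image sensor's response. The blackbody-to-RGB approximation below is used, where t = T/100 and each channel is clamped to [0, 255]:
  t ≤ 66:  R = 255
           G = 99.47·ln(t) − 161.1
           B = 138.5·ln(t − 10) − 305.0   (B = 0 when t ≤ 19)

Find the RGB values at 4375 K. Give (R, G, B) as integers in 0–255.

(255, 215, 182)

t = 4375/100 = 43.75; the t ≤ 66 branch applies.
R = 255 by definition for t ≤ 66.
G = 99.47·ln 43.75 − 161.1 = 99.47·3.7785 − 161.1 = 214.747.
B = 138.5·ln(43.75 − 10) − 305.0 = 138.5·ln 33.75 − 305.0 = 138.5·3.5190 − 305.0 = 182.379.
Rounded: (255, 215, 182).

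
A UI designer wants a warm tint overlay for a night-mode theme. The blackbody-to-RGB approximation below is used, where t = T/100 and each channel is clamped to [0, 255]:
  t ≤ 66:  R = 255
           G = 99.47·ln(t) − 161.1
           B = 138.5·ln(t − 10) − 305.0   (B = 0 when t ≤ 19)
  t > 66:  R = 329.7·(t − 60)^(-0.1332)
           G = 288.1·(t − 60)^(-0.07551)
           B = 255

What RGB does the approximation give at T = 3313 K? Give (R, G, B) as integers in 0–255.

t = 3313/100 = 33.13; the t ≤ 66 branch applies.
R = 255 by definition for t ≤ 66.
G = 99.47·ln 33.13 − 161.1 = 99.47·3.5004 − 161.1 = 187.089.
B = 138.5·ln(33.13 − 10) − 305.0 = 138.5·ln 23.13 − 305.0 = 138.5·3.1411 − 305.0 = 130.047.
Rounded: (255, 187, 130).

(255, 187, 130)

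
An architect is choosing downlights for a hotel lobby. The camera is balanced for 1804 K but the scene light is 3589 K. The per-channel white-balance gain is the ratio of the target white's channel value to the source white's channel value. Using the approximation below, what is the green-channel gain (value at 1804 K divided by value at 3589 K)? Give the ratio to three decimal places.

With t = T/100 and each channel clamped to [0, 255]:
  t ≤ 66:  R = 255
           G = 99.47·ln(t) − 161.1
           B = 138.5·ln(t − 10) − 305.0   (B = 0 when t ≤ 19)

0.649

At 3589 K (t = 35.89):
  G = 99.47·ln 35.89 − 161.1 = 99.47·3.5805 − 161.1 = 195.048.
At 1804 K (t = 18.04):
  G = 99.47·ln 18.04 − 161.1 = 99.47·2.8926 − 161.1 = 126.626.
Gain = 126.626 / 195.048 = 0.6492 → 0.649.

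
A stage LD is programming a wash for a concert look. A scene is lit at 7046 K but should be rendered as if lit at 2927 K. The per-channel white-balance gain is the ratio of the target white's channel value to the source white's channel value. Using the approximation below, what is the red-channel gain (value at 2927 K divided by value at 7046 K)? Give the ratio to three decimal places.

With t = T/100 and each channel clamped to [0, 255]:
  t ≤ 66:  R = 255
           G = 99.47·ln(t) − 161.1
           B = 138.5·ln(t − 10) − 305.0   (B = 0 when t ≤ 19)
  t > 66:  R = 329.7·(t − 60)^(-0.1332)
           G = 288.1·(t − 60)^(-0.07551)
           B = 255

1.057

At 7046 K (t = 70.46):
  R = 329.7·(70.46 − 60)^(-0.1332) = 329.7·10.46^(-0.1332) = 329.7·0.73147 = 241.167.
At 2927 K (t = 29.27):
  R = 255 by definition for t ≤ 66.
Gain = 255.000 / 241.167 = 1.0574 → 1.057.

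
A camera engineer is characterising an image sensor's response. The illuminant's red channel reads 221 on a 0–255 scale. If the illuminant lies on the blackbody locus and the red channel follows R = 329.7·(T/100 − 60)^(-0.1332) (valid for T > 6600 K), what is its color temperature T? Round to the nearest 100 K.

(t − 60)^(-0.1332) = 221/329.7 = 0.67031.
t − 60 = 0.67031^(1/-0.1332) = 0.67031^(-7.508) = 20.149, so t = 80.149.
T = 100·t = 8015 K → 8000 K to the nearest 100 K.

8000 K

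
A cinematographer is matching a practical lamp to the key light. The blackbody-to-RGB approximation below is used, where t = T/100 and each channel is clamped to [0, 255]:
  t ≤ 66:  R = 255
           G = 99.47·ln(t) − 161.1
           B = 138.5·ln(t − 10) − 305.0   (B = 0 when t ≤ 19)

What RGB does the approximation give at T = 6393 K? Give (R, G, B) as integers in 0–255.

t = 6393/100 = 63.93; the t ≤ 66 branch applies.
R = 255 by definition for t ≤ 66.
G = 99.47·ln 63.93 − 161.1 = 99.47·4.1578 − 161.1 = 252.475.
B = 138.5·ln(63.93 − 10) − 305.0 = 138.5·ln 53.93 − 305.0 = 138.5·3.9877 − 305.0 = 247.295.
Rounded: (255, 252, 247).

(255, 252, 247)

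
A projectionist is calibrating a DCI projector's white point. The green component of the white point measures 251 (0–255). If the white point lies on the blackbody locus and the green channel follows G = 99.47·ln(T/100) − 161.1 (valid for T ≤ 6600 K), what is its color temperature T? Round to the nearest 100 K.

ln t = (251 + 161.1) / 99.47 = 4.1430.
t = e^4.1430 = 62.989.
T = 100·t = 6299 K → 6300 K to the nearest 100 K.

6300 K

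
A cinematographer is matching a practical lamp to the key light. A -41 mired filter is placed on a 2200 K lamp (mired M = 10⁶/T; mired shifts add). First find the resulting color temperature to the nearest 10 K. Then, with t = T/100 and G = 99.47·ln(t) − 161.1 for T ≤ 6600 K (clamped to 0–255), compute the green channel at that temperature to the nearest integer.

156

M_in = 10⁶/2200 = 454.55; M_out = 454.55 + (-41) = 413.55.
T_out = 10⁶/413.55 = 2418.1 K → 2420 K; t = 24.2.
G = 99.47·ln 24.2 − 161.1 = 99.47·3.1864 − 161.1 = 155.846.
Rounded: 156.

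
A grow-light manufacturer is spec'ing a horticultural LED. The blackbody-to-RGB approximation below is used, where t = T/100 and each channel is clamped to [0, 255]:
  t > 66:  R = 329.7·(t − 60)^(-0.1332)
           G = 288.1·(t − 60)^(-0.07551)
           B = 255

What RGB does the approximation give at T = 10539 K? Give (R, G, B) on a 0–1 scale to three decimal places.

t = 10539/100 = 105.39; the t > 66 branch applies.
R = 329.7·(105.39 − 60)^(-0.1332) = 329.7·45.39^(-0.1332) = 329.7·0.60158 = 198.341.
G = 288.1·(105.39 − 60)^(-0.07551) = 288.1·45.39^(-0.07551) = 288.1·0.74969 = 215.986.
B = 255 by definition for t > 66.
Dividing each by 255: (0.7778, 0.8470, 1.0000) → (0.778, 0.847, 1.000).

(0.778, 0.847, 1.000)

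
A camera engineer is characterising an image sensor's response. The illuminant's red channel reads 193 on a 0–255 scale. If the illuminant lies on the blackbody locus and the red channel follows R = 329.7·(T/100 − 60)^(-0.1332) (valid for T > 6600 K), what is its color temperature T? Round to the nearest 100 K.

(t − 60)^(-0.1332) = 193/329.7 = 0.58538.
t − 60 = 0.58538^(1/-0.1332) = 0.58538^(-7.508) = 55.713, so t = 115.713.
T = 100·t = 11571 K → 11600 K to the nearest 100 K.

11600 K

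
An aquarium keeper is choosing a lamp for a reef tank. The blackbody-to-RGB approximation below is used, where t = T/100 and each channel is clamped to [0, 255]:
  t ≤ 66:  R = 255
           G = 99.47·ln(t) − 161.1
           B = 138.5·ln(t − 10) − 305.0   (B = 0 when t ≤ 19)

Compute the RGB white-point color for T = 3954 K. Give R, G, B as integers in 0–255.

t = 3954/100 = 39.54; the t ≤ 66 branch applies.
R = 255 by definition for t ≤ 66.
G = 99.47·ln 39.54 − 161.1 = 99.47·3.6773 − 161.1 = 204.682.
B = 138.5·ln(39.54 − 10) − 305.0 = 138.5·ln 29.54 − 305.0 = 138.5·3.3857 − 305.0 = 163.926.
Rounded: (255, 205, 164).

R=255, G=205, B=164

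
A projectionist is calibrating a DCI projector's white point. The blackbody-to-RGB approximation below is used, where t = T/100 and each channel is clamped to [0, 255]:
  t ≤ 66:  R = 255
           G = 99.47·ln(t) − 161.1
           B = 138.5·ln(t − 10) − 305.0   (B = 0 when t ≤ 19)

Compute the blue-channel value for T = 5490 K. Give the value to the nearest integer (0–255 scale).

222

t = 5490/100 = 54.9; the t ≤ 66 branch applies.
B = 138.5·ln(54.9 − 10) − 305.0 = 138.5·ln 44.9 − 305.0 = 138.5·3.8044 − 305.0 = 221.915.
Rounded: 222.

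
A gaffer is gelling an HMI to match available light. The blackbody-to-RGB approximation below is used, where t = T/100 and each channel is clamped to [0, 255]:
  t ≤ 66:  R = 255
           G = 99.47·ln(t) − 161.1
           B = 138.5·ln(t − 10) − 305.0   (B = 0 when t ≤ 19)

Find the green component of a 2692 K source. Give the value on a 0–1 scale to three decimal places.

0.653

t = 2692/100 = 26.92; the t ≤ 66 branch applies.
G = 99.47·ln 26.92 − 161.1 = 99.47·3.2929 − 161.1 = 166.442.
On a 0–1 scale: 166.442/255 = 0.6527 → 0.653.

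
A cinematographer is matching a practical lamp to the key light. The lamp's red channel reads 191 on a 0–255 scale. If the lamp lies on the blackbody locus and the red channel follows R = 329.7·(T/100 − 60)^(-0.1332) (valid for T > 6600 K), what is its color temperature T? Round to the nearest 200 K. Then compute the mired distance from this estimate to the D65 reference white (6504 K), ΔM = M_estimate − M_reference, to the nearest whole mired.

(t − 60)^(-0.1332) = 191/329.7 = 0.57931.
t − 60 = 0.57931^(1/-0.1332) = 0.57931^(-7.508) = 60.245, so t = 120.245.
T = 100·t = 12025 K → 12000 K to the nearest 200 K.
M_estimate = 10⁶/12000 = 83.33; M_reference = 10⁶/6504 = 153.75.
ΔM = 83.33 − 153.75 = -70.42 → -70 mireds.

-70 mireds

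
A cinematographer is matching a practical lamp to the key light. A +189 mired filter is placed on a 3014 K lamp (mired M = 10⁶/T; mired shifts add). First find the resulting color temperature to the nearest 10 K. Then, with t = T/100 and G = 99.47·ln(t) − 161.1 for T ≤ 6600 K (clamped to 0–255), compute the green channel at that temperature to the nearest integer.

133

M_in = 10⁶/3014 = 331.79; M_out = 331.79 + (+189) = 520.79.
T_out = 10⁶/520.79 = 1920.2 K → 1920 K; t = 19.2.
G = 99.47·ln 19.2 − 161.1 = 99.47·2.9549 − 161.1 = 132.825.
Rounded: 133.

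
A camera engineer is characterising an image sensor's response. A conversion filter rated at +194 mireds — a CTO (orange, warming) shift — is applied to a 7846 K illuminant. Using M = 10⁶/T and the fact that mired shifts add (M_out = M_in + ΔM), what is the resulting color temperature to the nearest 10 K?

3110 K

M_in = 10⁶/7846 = 127.45 mireds.
M_out = 127.45 + (+194) = 321.45 mireds.
T_out = 10⁶/321.45 = 3110.9 K → 3110 K.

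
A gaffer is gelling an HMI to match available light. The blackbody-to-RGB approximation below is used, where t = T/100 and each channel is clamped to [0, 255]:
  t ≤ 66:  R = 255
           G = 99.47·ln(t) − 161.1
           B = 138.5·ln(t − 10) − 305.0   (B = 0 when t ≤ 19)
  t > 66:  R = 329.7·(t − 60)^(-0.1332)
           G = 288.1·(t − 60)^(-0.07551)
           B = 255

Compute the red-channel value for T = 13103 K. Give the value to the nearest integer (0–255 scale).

187

t = 13103/100 = 131.03; the t > 66 branch applies.
R = 329.7·(131.03 − 60)^(-0.1332) = 329.7·71.03^(-0.1332) = 329.7·0.56675 = 186.856.
Rounded: 187.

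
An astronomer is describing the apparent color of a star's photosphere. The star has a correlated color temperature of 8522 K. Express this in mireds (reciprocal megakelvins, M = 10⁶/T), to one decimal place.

M = 10⁶ / 8522 = 117.343 → 117.3 mireds.

117.3 mireds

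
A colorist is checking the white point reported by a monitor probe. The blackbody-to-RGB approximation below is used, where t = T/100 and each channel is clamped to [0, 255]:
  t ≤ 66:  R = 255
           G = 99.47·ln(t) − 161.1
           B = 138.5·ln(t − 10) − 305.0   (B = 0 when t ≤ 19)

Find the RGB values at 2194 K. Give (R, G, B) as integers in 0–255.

(255, 146, 38)

t = 2194/100 = 21.94; the t ≤ 66 branch applies.
R = 255 by definition for t ≤ 66.
G = 99.47·ln 21.94 − 161.1 = 99.47·3.0883 − 161.1 = 146.094.
B = 138.5·ln(21.94 − 10) − 305.0 = 138.5·ln 11.94 − 305.0 = 138.5·2.4799 − 305.0 = 38.465.
Rounded: (255, 146, 38).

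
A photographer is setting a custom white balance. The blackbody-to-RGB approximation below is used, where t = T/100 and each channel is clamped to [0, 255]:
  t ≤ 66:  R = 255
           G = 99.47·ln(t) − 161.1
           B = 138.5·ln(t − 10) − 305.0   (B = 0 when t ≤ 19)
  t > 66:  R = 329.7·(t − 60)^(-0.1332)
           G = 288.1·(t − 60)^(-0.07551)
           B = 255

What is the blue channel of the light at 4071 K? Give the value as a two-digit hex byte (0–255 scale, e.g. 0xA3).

t = 4071/100 = 40.71; the t ≤ 66 branch applies.
B = 138.5·ln(40.71 − 10) − 305.0 = 138.5·ln 30.71 − 305.0 = 138.5·3.4246 − 305.0 = 169.305.
Rounded: 169; in hex, 0xA9.

0xA9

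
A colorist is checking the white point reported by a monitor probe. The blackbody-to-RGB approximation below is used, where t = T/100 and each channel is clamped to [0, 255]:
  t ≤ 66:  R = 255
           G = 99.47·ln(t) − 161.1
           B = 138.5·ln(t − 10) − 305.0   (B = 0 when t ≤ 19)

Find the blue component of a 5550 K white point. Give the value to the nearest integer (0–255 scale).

t = 5550/100 = 55.5; the t ≤ 66 branch applies.
B = 138.5·ln(55.5 − 10) − 305.0 = 138.5·ln 45.5 − 305.0 = 138.5·3.8177 − 305.0 = 223.753.
Rounded: 224.

224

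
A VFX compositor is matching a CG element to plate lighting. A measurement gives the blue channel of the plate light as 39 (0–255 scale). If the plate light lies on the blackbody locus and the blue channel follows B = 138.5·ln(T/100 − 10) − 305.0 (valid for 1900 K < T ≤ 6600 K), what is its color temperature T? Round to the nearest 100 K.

ln(t − 10) = (39 + 305.0) / 138.5 = 2.4838.
t − 10 = e^2.4838 = 11.986, so t = 21.986.
T = 100·t = 2199 K → 2200 K to the nearest 100 K.

2200 K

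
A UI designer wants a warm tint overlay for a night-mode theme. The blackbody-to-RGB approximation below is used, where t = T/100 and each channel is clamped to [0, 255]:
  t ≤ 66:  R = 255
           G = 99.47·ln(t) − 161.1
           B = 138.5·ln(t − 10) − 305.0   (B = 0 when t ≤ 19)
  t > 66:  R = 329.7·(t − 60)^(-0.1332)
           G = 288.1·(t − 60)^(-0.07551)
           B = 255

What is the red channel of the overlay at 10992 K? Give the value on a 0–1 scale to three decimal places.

t = 10992/100 = 109.92; the t > 66 branch applies.
R = 329.7·(109.92 − 60)^(-0.1332) = 329.7·49.92^(-0.1332) = 329.7·0.59400 = 195.843.
On a 0–1 scale: 195.843/255 = 0.7680 → 0.768.

0.768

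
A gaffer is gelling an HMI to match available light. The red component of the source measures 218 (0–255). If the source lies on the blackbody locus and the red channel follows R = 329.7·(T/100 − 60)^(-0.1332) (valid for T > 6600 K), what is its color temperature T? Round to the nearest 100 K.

8200 K

(t − 60)^(-0.1332) = 218/329.7 = 0.66121.
t − 60 = 0.66121^(1/-0.1332) = 0.66121^(-7.508) = 22.326, so t = 82.326.
T = 100·t = 8233 K → 8200 K to the nearest 100 K.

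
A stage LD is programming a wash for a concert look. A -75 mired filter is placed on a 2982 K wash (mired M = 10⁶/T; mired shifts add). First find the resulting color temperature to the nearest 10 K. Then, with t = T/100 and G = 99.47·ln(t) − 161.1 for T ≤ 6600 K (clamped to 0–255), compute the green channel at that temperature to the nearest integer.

M_in = 10⁶/2982 = 335.35; M_out = 335.35 + (-75) = 260.35.
T_out = 10⁶/260.35 = 3841.1 K → 3840 K; t = 38.4.
G = 99.47·ln 38.4 − 161.1 = 99.47·3.6481 − 161.1 = 201.772.
Rounded: 202.

202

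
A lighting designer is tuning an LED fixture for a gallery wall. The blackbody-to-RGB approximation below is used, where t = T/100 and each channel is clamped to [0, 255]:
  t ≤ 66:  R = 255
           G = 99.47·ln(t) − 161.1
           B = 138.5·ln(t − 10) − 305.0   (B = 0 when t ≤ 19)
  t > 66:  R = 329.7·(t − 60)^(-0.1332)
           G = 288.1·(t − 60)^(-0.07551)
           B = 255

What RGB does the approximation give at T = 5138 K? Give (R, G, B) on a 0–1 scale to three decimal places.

t = 5138/100 = 51.38; the t ≤ 66 branch applies.
R = 255 by definition for t ≤ 66.
G = 99.47·ln 51.38 − 161.1 = 99.47·3.9392 − 161.1 = 230.737.
B = 138.5·ln(51.38 − 10) − 305.0 = 138.5·ln 41.38 − 305.0 = 138.5·3.7228 − 305.0 = 210.607.
Dividing each by 255: (1.0000, 0.9049, 0.8259) → (1.000, 0.905, 0.826).

(1.000, 0.905, 0.826)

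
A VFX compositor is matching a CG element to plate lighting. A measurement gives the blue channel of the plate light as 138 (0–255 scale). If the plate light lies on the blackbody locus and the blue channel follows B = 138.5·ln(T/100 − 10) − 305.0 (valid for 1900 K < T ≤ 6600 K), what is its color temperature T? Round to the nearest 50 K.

ln(t − 10) = (138 + 305.0) / 138.5 = 3.1986.
t − 10 = e^3.1986 = 24.497, so t = 34.497.
T = 100·t = 3450 K → 3450 K to the nearest 50 K.

3450 K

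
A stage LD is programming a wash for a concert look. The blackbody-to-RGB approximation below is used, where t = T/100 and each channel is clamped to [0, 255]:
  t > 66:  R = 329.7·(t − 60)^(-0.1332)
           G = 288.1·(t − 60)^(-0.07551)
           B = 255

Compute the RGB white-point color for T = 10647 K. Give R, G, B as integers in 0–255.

t = 10647/100 = 106.47; the t > 66 branch applies.
R = 329.7·(106.47 − 60)^(-0.1332) = 329.7·46.47^(-0.1332) = 329.7·0.59970 = 197.720.
G = 288.1·(106.47 − 60)^(-0.07551) = 288.1·46.47^(-0.07551) = 288.1·0.74836 = 215.603.
B = 255 by definition for t > 66.
Rounded: (198, 216, 255).

R=198, G=216, B=255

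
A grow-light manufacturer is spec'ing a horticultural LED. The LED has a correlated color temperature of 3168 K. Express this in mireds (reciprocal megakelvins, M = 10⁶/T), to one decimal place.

315.7 mireds

M = 10⁶ / 3168 = 315.657 → 315.7 mireds.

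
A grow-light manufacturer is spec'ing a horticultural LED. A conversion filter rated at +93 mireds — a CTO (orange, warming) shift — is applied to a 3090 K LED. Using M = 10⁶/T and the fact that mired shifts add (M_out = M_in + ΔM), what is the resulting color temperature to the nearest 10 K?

M_in = 10⁶/3090 = 323.62 mireds.
M_out = 323.62 + (+93) = 416.62 mireds.
T_out = 10⁶/416.62 = 2400.2 K → 2400 K.

2400 K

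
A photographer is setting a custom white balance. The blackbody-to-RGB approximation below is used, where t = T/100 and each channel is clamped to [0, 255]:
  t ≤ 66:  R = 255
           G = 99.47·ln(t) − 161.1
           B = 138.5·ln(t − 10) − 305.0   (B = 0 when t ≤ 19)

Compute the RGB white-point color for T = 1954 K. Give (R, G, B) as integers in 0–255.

t = 1954/100 = 19.54; the t ≤ 66 branch applies.
R = 255 by definition for t ≤ 66.
G = 99.47·ln 19.54 − 161.1 = 99.47·2.9725 − 161.1 = 134.571.
B = 138.5·ln(19.54 − 10) − 305.0 = 138.5·ln 9.54 − 305.0 = 138.5·2.2555 − 305.0 = 7.386.
Rounded: (255, 135, 7).

(255, 135, 7)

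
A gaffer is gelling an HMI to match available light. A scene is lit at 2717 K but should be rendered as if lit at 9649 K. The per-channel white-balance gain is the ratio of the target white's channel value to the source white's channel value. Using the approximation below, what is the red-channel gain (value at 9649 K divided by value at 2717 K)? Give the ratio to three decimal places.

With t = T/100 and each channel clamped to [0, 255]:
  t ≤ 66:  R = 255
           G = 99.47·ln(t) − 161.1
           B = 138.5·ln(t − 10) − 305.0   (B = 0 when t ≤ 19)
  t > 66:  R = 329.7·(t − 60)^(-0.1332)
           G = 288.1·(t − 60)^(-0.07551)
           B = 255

0.801

At 2717 K (t = 27.17):
  R = 255 by definition for t ≤ 66.
At 9649 K (t = 96.49):
  R = 329.7·(96.49 − 60)^(-0.1332) = 329.7·36.49^(-0.1332) = 329.7·0.61932 = 204.191.
Gain = 204.191 / 255.000 = 0.8008 → 0.801.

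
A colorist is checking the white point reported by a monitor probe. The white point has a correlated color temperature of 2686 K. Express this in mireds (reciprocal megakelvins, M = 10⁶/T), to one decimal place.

M = 10⁶ / 2686 = 372.301 → 372.3 mireds.

372.3 mireds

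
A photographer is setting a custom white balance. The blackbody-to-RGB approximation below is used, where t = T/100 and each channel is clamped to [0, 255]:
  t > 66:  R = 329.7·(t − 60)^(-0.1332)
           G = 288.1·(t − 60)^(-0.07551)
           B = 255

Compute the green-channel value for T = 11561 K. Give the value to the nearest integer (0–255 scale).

213

t = 11561/100 = 115.61; the t > 66 branch applies.
G = 288.1·(115.61 − 60)^(-0.07551) = 288.1·55.61^(-0.07551) = 288.1·0.73828 = 212.700.
Rounded: 213.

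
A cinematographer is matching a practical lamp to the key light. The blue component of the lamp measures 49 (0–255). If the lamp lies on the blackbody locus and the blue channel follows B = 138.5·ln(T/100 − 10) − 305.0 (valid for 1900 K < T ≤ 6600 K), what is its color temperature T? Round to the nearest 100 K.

2300 K

ln(t − 10) = (49 + 305.0) / 138.5 = 2.5560.
t − 10 = e^2.5560 = 12.884, so t = 22.884.
T = 100·t = 2288 K → 2300 K to the nearest 100 K.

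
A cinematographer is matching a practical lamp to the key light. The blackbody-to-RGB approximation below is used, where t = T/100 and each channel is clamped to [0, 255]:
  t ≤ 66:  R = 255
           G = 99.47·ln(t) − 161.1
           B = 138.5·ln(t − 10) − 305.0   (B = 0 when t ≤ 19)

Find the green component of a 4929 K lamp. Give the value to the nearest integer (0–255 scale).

227

t = 4929/100 = 49.29; the t ≤ 66 branch applies.
G = 99.47·ln 49.29 − 161.1 = 99.47·3.8977 − 161.1 = 226.606.
Rounded: 227.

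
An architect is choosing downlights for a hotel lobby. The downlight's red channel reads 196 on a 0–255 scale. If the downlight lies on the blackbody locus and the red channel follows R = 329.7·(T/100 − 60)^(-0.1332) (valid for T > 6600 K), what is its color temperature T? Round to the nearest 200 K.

11000 K

(t − 60)^(-0.1332) = 196/329.7 = 0.59448.
t − 60 = 0.59448^(1/-0.1332) = 0.59448^(-7.508) = 49.621, so t = 109.621.
T = 100·t = 10962 K → 11000 K to the nearest 200 K.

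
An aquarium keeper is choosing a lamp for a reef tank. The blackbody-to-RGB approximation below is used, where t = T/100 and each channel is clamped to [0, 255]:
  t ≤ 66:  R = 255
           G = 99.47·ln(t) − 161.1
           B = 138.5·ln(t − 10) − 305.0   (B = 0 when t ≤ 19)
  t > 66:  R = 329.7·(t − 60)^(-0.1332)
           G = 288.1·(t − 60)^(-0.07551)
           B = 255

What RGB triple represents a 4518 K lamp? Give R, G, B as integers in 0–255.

R=255, G=218, B=188

t = 4518/100 = 45.18; the t ≤ 66 branch applies.
R = 255 by definition for t ≤ 66.
G = 99.47·ln 45.18 − 161.1 = 99.47·3.8107 − 161.1 = 217.946.
B = 138.5·ln(45.18 − 10) − 305.0 = 138.5·ln 35.18 − 305.0 = 138.5·3.5605 − 305.0 = 188.126.
Rounded: (255, 218, 188).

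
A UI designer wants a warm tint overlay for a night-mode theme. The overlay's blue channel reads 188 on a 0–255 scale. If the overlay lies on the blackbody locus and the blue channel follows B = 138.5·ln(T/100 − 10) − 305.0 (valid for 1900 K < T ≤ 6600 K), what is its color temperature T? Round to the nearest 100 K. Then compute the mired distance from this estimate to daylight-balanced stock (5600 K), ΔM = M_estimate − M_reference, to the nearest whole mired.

ln(t − 10) = (188 + 305.0) / 138.5 = 3.5596.
t − 10 = e^3.5596 = 35.148, so t = 45.148.
T = 100·t = 4515 K → 4500 K to the nearest 100 K.
M_estimate = 10⁶/4500 = 222.22; M_reference = 10⁶/5600 = 178.57.
ΔM = 222.22 − 178.57 = 43.65 → +44 mireds.

+44 mireds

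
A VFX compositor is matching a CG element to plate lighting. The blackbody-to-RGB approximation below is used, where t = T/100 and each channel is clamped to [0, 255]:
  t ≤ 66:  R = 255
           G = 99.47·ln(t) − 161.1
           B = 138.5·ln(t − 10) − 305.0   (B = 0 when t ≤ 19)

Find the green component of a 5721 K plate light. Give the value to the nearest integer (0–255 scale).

241

t = 5721/100 = 57.21; the t ≤ 66 branch applies.
G = 99.47·ln 57.21 − 161.1 = 99.47·4.0467 − 161.1 = 241.428.
Rounded: 241.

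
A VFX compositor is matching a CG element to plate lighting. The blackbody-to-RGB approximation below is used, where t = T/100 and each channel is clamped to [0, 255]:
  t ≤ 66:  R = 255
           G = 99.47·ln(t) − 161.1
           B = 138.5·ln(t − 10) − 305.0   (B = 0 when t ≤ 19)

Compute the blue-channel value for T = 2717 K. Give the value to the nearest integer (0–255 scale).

89

t = 2717/100 = 27.17; the t ≤ 66 branch applies.
B = 138.5·ln(27.17 − 10) − 305.0 = 138.5·ln 17.17 − 305.0 = 138.5·2.8432 − 305.0 = 88.778.
Rounded: 89.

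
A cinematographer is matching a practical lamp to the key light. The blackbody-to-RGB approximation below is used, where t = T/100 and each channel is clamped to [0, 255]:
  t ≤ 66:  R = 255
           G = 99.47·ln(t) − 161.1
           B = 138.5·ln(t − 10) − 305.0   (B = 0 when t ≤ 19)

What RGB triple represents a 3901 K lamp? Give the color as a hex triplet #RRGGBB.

t = 3901/100 = 39.01; the t ≤ 66 branch applies.
R = 255 by definition for t ≤ 66.
G = 99.47·ln 39.01 − 161.1 = 99.47·3.6638 − 161.1 = 203.340.
B = 138.5·ln(39.01 − 10) − 305.0 = 138.5·ln 29.01 − 305.0 = 138.5·3.3676 − 305.0 = 161.418.
Rounded: (255, 203, 161).
In hex: #FFCBA1.

#FFCBA1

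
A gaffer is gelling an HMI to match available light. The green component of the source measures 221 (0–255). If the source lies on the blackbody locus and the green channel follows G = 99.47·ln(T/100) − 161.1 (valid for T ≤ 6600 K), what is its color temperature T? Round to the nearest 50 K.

4650 K

ln t = (221 + 161.1) / 99.47 = 3.8414.
t = e^3.8414 = 46.589.
T = 100·t = 4659 K → 4650 K to the nearest 50 K.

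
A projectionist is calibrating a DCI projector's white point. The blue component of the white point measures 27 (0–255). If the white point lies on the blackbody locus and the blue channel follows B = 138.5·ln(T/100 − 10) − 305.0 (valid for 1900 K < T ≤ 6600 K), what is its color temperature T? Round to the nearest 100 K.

ln(t − 10) = (27 + 305.0) / 138.5 = 2.3971.
t − 10 = e^2.3971 = 10.991, so t = 20.991.
T = 100·t = 2099 K → 2100 K to the nearest 100 K.

2100 K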